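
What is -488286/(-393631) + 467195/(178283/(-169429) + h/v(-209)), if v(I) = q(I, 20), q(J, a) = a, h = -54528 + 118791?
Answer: 628482837979029862/4284457003686377 ≈ 146.69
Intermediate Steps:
h = 64263
v(I) = 20
-488286/(-393631) + 467195/(178283/(-169429) + h/v(-209)) = -488286/(-393631) + 467195/(178283/(-169429) + 64263/20) = -488286*(-1/393631) + 467195/(178283*(-1/169429) + 64263*(1/20)) = 488286/393631 + 467195/(-178283/169429 + 64263/20) = 488286/393631 + 467195/(10884450167/3388580) = 488286/393631 + 467195*(3388580/10884450167) = 488286/393631 + 1583127633100/10884450167 = 628482837979029862/4284457003686377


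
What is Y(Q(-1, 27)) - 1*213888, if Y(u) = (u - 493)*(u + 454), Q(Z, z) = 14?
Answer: -438060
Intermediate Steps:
Y(u) = (-493 + u)*(454 + u)
Y(Q(-1, 27)) - 1*213888 = (-223822 + 14**2 - 39*14) - 1*213888 = (-223822 + 196 - 546) - 213888 = -224172 - 213888 = -438060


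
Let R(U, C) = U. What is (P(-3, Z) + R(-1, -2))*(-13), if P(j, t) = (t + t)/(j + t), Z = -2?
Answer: 13/5 ≈ 2.6000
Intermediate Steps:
P(j, t) = 2*t/(j + t) (P(j, t) = (2*t)/(j + t) = 2*t/(j + t))
(P(-3, Z) + R(-1, -2))*(-13) = (2*(-2)/(-3 - 2) - 1)*(-13) = (2*(-2)/(-5) - 1)*(-13) = (2*(-2)*(-⅕) - 1)*(-13) = (⅘ - 1)*(-13) = -⅕*(-13) = 13/5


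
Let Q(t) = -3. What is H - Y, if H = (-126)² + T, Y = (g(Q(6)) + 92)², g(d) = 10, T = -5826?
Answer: -354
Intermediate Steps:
Y = 10404 (Y = (10 + 92)² = 102² = 10404)
H = 10050 (H = (-126)² - 5826 = 15876 - 5826 = 10050)
H - Y = 10050 - 1*10404 = 10050 - 10404 = -354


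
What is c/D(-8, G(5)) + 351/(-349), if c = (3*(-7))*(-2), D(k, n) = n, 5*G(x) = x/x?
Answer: 72939/349 ≈ 208.99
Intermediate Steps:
G(x) = 1/5 (G(x) = (x/x)/5 = (1/5)*1 = 1/5)
c = 42 (c = -21*(-2) = 42)
c/D(-8, G(5)) + 351/(-349) = 42/(1/5) + 351/(-349) = 42*5 + 351*(-1/349) = 210 - 351/349 = 72939/349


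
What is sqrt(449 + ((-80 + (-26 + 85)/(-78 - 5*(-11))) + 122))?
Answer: sqrt(258382)/23 ≈ 22.101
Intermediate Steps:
sqrt(449 + ((-80 + (-26 + 85)/(-78 - 5*(-11))) + 122)) = sqrt(449 + ((-80 + 59/(-78 + 55)) + 122)) = sqrt(449 + ((-80 + 59/(-23)) + 122)) = sqrt(449 + ((-80 + 59*(-1/23)) + 122)) = sqrt(449 + ((-80 - 59/23) + 122)) = sqrt(449 + (-1899/23 + 122)) = sqrt(449 + 907/23) = sqrt(11234/23) = sqrt(258382)/23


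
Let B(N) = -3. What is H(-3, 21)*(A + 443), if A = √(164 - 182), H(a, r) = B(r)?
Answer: -1329 - 9*I*√2 ≈ -1329.0 - 12.728*I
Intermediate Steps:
H(a, r) = -3
A = 3*I*√2 (A = √(-18) = 3*I*√2 ≈ 4.2426*I)
H(-3, 21)*(A + 443) = -3*(3*I*√2 + 443) = -3*(443 + 3*I*√2) = -1329 - 9*I*√2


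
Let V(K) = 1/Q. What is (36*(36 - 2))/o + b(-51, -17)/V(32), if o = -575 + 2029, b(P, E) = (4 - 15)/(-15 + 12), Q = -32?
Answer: -254068/2181 ≈ -116.49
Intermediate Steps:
V(K) = -1/32 (V(K) = 1/(-32) = -1/32)
b(P, E) = 11/3 (b(P, E) = -11/(-3) = -11*(-⅓) = 11/3)
o = 1454
(36*(36 - 2))/o + b(-51, -17)/V(32) = (36*(36 - 2))/1454 + 11/(3*(-1/32)) = (36*34)*(1/1454) + (11/3)*(-32) = 1224*(1/1454) - 352/3 = 612/727 - 352/3 = -254068/2181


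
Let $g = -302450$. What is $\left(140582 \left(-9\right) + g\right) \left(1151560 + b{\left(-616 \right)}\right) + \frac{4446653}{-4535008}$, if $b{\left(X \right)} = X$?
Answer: $- \frac{8182610611608746429}{4535008} \approx -1.8043 \cdot 10^{12}$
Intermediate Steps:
$\left(140582 \left(-9\right) + g\right) \left(1151560 + b{\left(-616 \right)}\right) + \frac{4446653}{-4535008} = \left(140582 \left(-9\right) - 302450\right) \left(1151560 - 616\right) + \frac{4446653}{-4535008} = \left(-1265238 - 302450\right) 1150944 + 4446653 \left(- \frac{1}{4535008}\right) = \left(-1567688\right) 1150944 - \frac{4446653}{4535008} = -1804321097472 - \frac{4446653}{4535008} = - \frac{8182610611608746429}{4535008}$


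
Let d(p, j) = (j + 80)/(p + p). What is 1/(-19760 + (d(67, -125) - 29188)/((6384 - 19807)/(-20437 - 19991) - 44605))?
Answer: -120819593639/2387316108561922 ≈ -5.0609e-5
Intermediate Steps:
d(p, j) = (80 + j)/(2*p) (d(p, j) = (80 + j)/((2*p)) = (80 + j)*(1/(2*p)) = (80 + j)/(2*p))
1/(-19760 + (d(67, -125) - 29188)/((6384 - 19807)/(-20437 - 19991) - 44605)) = 1/(-19760 + ((½)*(80 - 125)/67 - 29188)/((6384 - 19807)/(-20437 - 19991) - 44605)) = 1/(-19760 + ((½)*(1/67)*(-45) - 29188)/(-13423/(-40428) - 44605)) = 1/(-19760 + (-45/134 - 29188)/(-13423*(-1/40428) - 44605)) = 1/(-19760 - 3911237/(134*(13423/40428 - 44605))) = 1/(-19760 - 3911237/(134*(-1803277517/40428))) = 1/(-19760 - 3911237/134*(-40428/1803277517)) = 1/(-19760 + 79061744718/120819593639) = 1/(-2387316108561922/120819593639) = -120819593639/2387316108561922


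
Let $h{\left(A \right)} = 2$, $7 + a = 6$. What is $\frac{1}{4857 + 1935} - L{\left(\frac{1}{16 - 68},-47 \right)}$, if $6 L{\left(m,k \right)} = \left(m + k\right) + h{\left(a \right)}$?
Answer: $\frac{165629}{22074} \approx 7.5033$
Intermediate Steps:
$a = -1$ ($a = -7 + 6 = -1$)
$L{\left(m,k \right)} = \frac{1}{3} + \frac{k}{6} + \frac{m}{6}$ ($L{\left(m,k \right)} = \frac{\left(m + k\right) + 2}{6} = \frac{\left(k + m\right) + 2}{6} = \frac{2 + k + m}{6} = \frac{1}{3} + \frac{k}{6} + \frac{m}{6}$)
$\frac{1}{4857 + 1935} - L{\left(\frac{1}{16 - 68},-47 \right)} = \frac{1}{4857 + 1935} - \left(\frac{1}{3} + \frac{1}{6} \left(-47\right) + \frac{1}{6 \left(16 - 68\right)}\right) = \frac{1}{6792} - \left(\frac{1}{3} - \frac{47}{6} + \frac{1}{6 \left(-52\right)}\right) = \frac{1}{6792} - \left(\frac{1}{3} - \frac{47}{6} + \frac{1}{6} \left(- \frac{1}{52}\right)\right) = \frac{1}{6792} - \left(\frac{1}{3} - \frac{47}{6} - \frac{1}{312}\right) = \frac{1}{6792} - - \frac{2341}{312} = \frac{1}{6792} + \frac{2341}{312} = \frac{165629}{22074}$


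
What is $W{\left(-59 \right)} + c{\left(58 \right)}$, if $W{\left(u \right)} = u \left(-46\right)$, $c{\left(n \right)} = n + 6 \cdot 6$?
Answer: $2808$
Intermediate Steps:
$c{\left(n \right)} = 36 + n$ ($c{\left(n \right)} = n + 36 = 36 + n$)
$W{\left(u \right)} = - 46 u$
$W{\left(-59 \right)} + c{\left(58 \right)} = \left(-46\right) \left(-59\right) + \left(36 + 58\right) = 2714 + 94 = 2808$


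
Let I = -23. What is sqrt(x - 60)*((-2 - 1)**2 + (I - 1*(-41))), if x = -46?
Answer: 27*I*sqrt(106) ≈ 277.98*I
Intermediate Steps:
sqrt(x - 60)*((-2 - 1)**2 + (I - 1*(-41))) = sqrt(-46 - 60)*((-2 - 1)**2 + (-23 - 1*(-41))) = sqrt(-106)*((-3)**2 + (-23 + 41)) = (I*sqrt(106))*(9 + 18) = (I*sqrt(106))*27 = 27*I*sqrt(106)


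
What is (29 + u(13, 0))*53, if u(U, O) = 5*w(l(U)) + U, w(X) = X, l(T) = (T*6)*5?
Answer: 105576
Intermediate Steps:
l(T) = 30*T (l(T) = (6*T)*5 = 30*T)
u(U, O) = 151*U (u(U, O) = 5*(30*U) + U = 150*U + U = 151*U)
(29 + u(13, 0))*53 = (29 + 151*13)*53 = (29 + 1963)*53 = 1992*53 = 105576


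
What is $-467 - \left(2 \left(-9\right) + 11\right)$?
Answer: $-460$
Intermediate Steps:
$-467 - \left(2 \left(-9\right) + 11\right) = -467 - \left(-18 + 11\right) = -467 - -7 = -467 + 7 = -460$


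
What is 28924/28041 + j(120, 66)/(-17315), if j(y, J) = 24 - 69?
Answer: 100416181/97105983 ≈ 1.0341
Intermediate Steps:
j(y, J) = -45
28924/28041 + j(120, 66)/(-17315) = 28924/28041 - 45/(-17315) = 28924*(1/28041) - 45*(-1/17315) = 28924/28041 + 9/3463 = 100416181/97105983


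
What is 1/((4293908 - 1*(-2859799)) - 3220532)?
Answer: 1/3933175 ≈ 2.5425e-7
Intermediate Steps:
1/((4293908 - 1*(-2859799)) - 3220532) = 1/((4293908 + 2859799) - 3220532) = 1/(7153707 - 3220532) = 1/3933175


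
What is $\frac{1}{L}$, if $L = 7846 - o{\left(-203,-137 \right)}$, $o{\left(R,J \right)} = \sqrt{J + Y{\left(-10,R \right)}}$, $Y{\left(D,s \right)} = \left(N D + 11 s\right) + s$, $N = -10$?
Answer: $\frac{7846}{61562189} + \frac{i \sqrt{2473}}{61562189} \approx 0.00012745 + 8.0779 \cdot 10^{-7} i$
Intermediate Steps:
$Y{\left(D,s \right)} = - 10 D + 12 s$ ($Y{\left(D,s \right)} = \left(- 10 D + 11 s\right) + s = - 10 D + 12 s$)
$o{\left(R,J \right)} = \sqrt{100 + J + 12 R}$ ($o{\left(R,J \right)} = \sqrt{J + \left(\left(-10\right) \left(-10\right) + 12 R\right)} = \sqrt{J + \left(100 + 12 R\right)} = \sqrt{100 + J + 12 R}$)
$L = 7846 - i \sqrt{2473}$ ($L = 7846 - \sqrt{100 - 137 + 12 \left(-203\right)} = 7846 - \sqrt{100 - 137 - 2436} = 7846 - \sqrt{-2473} = 7846 - i \sqrt{2473} \approx 7846.0 - 49.729 i$)
$\frac{1}{L} = \frac{1}{7846 - i \sqrt{2473}}$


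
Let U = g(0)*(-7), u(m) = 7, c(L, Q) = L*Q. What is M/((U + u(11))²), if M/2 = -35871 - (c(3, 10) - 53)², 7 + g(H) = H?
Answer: -325/14 ≈ -23.214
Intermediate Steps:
g(H) = -7 + H
U = 49 (U = (-7 + 0)*(-7) = -7*(-7) = 49)
M = -72800 (M = 2*(-35871 - (3*10 - 53)²) = 2*(-35871 - (30 - 53)²) = 2*(-35871 - 1*(-23)²) = 2*(-35871 - 1*529) = 2*(-35871 - 529) = 2*(-36400) = -72800)
M/((U + u(11))²) = -72800/(49 + 7)² = -72800/(56²) = -72800/3136 = -72800*1/3136 = -325/14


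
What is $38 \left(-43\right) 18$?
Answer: $-29412$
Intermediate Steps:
$38 \left(-43\right) 18 = \left(-1634\right) 18 = -29412$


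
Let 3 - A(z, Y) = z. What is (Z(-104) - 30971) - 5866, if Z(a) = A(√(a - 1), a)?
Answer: -36834 - I*√105 ≈ -36834.0 - 10.247*I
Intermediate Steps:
A(z, Y) = 3 - z
Z(a) = 3 - √(-1 + a) (Z(a) = 3 - √(a - 1) = 3 - √(-1 + a))
(Z(-104) - 30971) - 5866 = ((3 - √(-1 - 104)) - 30971) - 5866 = ((3 - √(-105)) - 30971) - 5866 = ((3 - I*√105) - 30971) - 5866 = (-30968 - I*√105) - 5866 = -36834 - I*√105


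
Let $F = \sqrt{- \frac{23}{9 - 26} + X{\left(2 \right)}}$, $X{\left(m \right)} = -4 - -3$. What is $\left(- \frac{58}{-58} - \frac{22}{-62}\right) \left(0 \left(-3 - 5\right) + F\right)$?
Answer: $\frac{42 \sqrt{102}}{527} \approx 0.80489$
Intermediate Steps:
$X{\left(m \right)} = -1$ ($X{\left(m \right)} = -4 + 3 = -1$)
$F = \frac{\sqrt{102}}{17}$ ($F = \sqrt{- \frac{23}{9 - 26} - 1} = \sqrt{- \frac{23}{-17} - 1} = \sqrt{\left(-23\right) \left(- \frac{1}{17}\right) - 1} = \sqrt{\frac{23}{17} - 1} = \sqrt{\frac{6}{17}} = \frac{\sqrt{102}}{17} \approx 0.59409$)
$\left(- \frac{58}{-58} - \frac{22}{-62}\right) \left(0 \left(-3 - 5\right) + F\right) = \left(- \frac{58}{-58} - \frac{22}{-62}\right) \left(0 \left(-3 - 5\right) + \frac{\sqrt{102}}{17}\right) = \left(\left(-58\right) \left(- \frac{1}{58}\right) - - \frac{11}{31}\right) \left(0 \left(-8\right) + \frac{\sqrt{102}}{17}\right) = \left(1 + \frac{11}{31}\right) \left(0 + \frac{\sqrt{102}}{17}\right) = \frac{42 \frac{\sqrt{102}}{17}}{31} = \frac{42 \sqrt{102}}{527}$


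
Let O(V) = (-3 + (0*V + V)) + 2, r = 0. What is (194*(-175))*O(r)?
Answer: 33950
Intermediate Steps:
O(V) = -1 + V (O(V) = (-3 + (0 + V)) + 2 = (-3 + V) + 2 = -1 + V)
(194*(-175))*O(r) = (194*(-175))*(-1 + 0) = -33950*(-1) = 33950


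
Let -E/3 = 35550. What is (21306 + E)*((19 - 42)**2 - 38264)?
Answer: 3220455840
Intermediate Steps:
E = -106650 (E = -3*35550 = -106650)
(21306 + E)*((19 - 42)**2 - 38264) = (21306 - 106650)*((19 - 42)**2 - 38264) = -85344*((-23)**2 - 38264) = -85344*(529 - 38264) = -85344*(-37735) = 3220455840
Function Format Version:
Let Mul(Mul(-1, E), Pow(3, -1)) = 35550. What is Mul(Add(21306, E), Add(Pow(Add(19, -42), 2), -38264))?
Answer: 3220455840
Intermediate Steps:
E = -106650 (E = Mul(-3, 35550) = -106650)
Mul(Add(21306, E), Add(Pow(Add(19, -42), 2), -38264)) = Mul(Add(21306, -106650), Add(Pow(Add(19, -42), 2), -38264)) = Mul(-85344, Add(Pow(-23, 2), -38264)) = Mul(-85344, Add(529, -38264)) = Mul(-85344, -37735) = 3220455840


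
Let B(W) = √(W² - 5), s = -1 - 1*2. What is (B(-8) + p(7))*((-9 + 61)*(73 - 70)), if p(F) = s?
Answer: -468 + 156*√59 ≈ 730.26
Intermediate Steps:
s = -3 (s = -1 - 2 = -3)
p(F) = -3
B(W) = √(-5 + W²)
(B(-8) + p(7))*((-9 + 61)*(73 - 70)) = (√(-5 + (-8)²) - 3)*((-9 + 61)*(73 - 70)) = (√(-5 + 64) - 3)*(52*3) = (√59 - 3)*156 = (-3 + √59)*156 = -468 + 156*√59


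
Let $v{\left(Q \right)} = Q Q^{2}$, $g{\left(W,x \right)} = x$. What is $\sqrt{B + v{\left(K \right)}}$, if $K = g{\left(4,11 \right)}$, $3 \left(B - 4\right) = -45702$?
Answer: $i \sqrt{13899} \approx 117.89 i$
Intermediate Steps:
$B = -15230$ ($B = 4 + \frac{1}{3} \left(-45702\right) = 4 - 15234 = -15230$)
$K = 11$
$v{\left(Q \right)} = Q^{3}$
$\sqrt{B + v{\left(K \right)}} = \sqrt{-15230 + 11^{3}} = \sqrt{-15230 + 1331} = \sqrt{-13899} = i \sqrt{13899}$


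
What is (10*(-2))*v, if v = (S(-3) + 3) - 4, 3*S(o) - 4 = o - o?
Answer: -20/3 ≈ -6.6667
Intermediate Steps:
S(o) = 4/3 (S(o) = 4/3 + (o - o)/3 = 4/3 + (⅓)*0 = 4/3 + 0 = 4/3)
v = ⅓ (v = (4/3 + 3) - 4 = 13/3 - 4 = ⅓ ≈ 0.33333)
(10*(-2))*v = (10*(-2))*(⅓) = -20*⅓ = -20/3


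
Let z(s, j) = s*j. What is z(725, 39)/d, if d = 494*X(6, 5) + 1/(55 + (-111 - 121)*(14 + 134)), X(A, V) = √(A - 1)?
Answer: 969295275/1433939626072979 + 16414835193203850*√5/1433939626072979 ≈ 25.597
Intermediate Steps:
z(s, j) = j*s
X(A, V) = √(-1 + A)
d = -1/34281 + 494*√5 (d = 494*√(-1 + 6) + 1/(55 + (-111 - 121)*(14 + 134)) = 494*√5 + 1/(55 - 232*148) = 494*√5 + 1/(55 - 34336) = 494*√5 + 1/(-34281) = 494*√5 - 1/34281 = -1/34281 + 494*√5 ≈ 1104.6)
z(725, 39)/d = (39*725)/(-1/34281 + 494*√5) = 28275/(-1/34281 + 494*√5)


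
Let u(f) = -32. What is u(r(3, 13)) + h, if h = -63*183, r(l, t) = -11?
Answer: -11561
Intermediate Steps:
h = -11529
u(r(3, 13)) + h = -32 - 11529 = -11561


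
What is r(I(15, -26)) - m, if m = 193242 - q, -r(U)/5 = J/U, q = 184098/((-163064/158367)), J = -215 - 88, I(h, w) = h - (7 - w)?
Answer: -8274489001/22236 ≈ -3.7212e+5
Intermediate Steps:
I(h, w) = -7 + h + w (I(h, w) = h + (-7 + w) = -7 + h + w)
J = -303
q = -1325229453/7412 (q = 184098/((-163064*1/158367)) = 184098/(-14824/14397) = 184098*(-14397/14824) = -1325229453/7412 ≈ -1.7880e+5)
r(U) = 1515/U (r(U) = -(-1515)/U = 1515/U)
m = 2757539157/7412 (m = 193242 - 1*(-1325229453/7412) = 193242 + 1325229453/7412 = 2757539157/7412 ≈ 3.7204e+5)
r(I(15, -26)) - m = 1515/(-7 + 15 - 26) - 1*2757539157/7412 = 1515/(-18) - 2757539157/7412 = 1515*(-1/18) - 2757539157/7412 = -505/6 - 2757539157/7412 = -8274489001/22236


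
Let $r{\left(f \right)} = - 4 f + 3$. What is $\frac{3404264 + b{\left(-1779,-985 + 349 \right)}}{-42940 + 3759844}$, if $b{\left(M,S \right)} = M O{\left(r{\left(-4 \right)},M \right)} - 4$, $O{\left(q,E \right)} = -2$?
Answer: $\frac{1703909}{1858452} \approx 0.91684$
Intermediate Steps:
$r{\left(f \right)} = 3 - 4 f$
$b{\left(M,S \right)} = -4 - 2 M$ ($b{\left(M,S \right)} = M \left(-2\right) - 4 = - 2 M - 4 = -4 - 2 M$)
$\frac{3404264 + b{\left(-1779,-985 + 349 \right)}}{-42940 + 3759844} = \frac{3404264 - -3554}{-42940 + 3759844} = \frac{3404264 + \left(-4 + 3558\right)}{3716904} = \left(3404264 + 3554\right) \frac{1}{3716904} = 3407818 \cdot \frac{1}{3716904} = \frac{1703909}{1858452}$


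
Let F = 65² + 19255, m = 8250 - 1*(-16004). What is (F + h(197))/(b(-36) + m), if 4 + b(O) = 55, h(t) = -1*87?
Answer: 23393/24305 ≈ 0.96248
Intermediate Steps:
h(t) = -87
b(O) = 51 (b(O) = -4 + 55 = 51)
m = 24254 (m = 8250 + 16004 = 24254)
F = 23480 (F = 4225 + 19255 = 23480)
(F + h(197))/(b(-36) + m) = (23480 - 87)/(51 + 24254) = 23393/24305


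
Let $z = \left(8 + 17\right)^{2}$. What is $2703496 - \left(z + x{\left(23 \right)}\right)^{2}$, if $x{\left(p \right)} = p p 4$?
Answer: $-4809585$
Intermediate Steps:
$x{\left(p \right)} = 4 p^{2}$ ($x{\left(p \right)} = p^{2} \cdot 4 = 4 p^{2}$)
$z = 625$ ($z = 25^{2} = 625$)
$2703496 - \left(z + x{\left(23 \right)}\right)^{2} = 2703496 - \left(625 + 4 \cdot 23^{2}\right)^{2} = 2703496 - \left(625 + 4 \cdot 529\right)^{2} = 2703496 - \left(625 + 2116\right)^{2} = 2703496 - 2741^{2} = 2703496 - 7513081 = -4809585$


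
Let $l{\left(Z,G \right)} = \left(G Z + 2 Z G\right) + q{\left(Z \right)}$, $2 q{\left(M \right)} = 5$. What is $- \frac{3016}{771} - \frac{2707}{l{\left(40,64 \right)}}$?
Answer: $- \frac{50515034}{11846415} \approx -4.2642$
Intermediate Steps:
$q{\left(M \right)} = \frac{5}{2}$ ($q{\left(M \right)} = \frac{1}{2} \cdot 5 = \frac{5}{2}$)
$l{\left(Z,G \right)} = \frac{5}{2} + 3 G Z$ ($l{\left(Z,G \right)} = \left(G Z + 2 Z G\right) + \frac{5}{2} = \left(G Z + 2 G Z\right) + \frac{5}{2} = 3 G Z + \frac{5}{2} = \frac{5}{2} + 3 G Z$)
$- \frac{3016}{771} - \frac{2707}{l{\left(40,64 \right)}} = - \frac{3016}{771} - \frac{2707}{\frac{5}{2} + 3 \cdot 64 \cdot 40} = \left(-3016\right) \frac{1}{771} - \frac{2707}{\frac{5}{2} + 7680} = - \frac{3016}{771} - \frac{2707}{\frac{15365}{2}} = - \frac{3016}{771} - \frac{5414}{15365} = - \frac{50515034}{11846415}$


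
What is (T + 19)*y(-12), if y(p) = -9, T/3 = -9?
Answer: 72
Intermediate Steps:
T = -27 (T = 3*(-9) = -27)
(T + 19)*y(-12) = (-27 + 19)*(-9) = -8*(-9) = 72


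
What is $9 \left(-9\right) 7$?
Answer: $-567$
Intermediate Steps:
$9 \left(-9\right) 7 = \left(-81\right) 7 = -567$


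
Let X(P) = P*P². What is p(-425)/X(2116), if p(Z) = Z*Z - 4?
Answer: 180621/9474296896 ≈ 1.9064e-5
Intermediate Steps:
X(P) = P³
p(Z) = -4 + Z² (p(Z) = Z² - 4 = -4 + Z²)
p(-425)/X(2116) = (-4 + (-425)²)/(2116³) = (-4 + 180625)/9474296896 = 180621*(1/9474296896) = 180621/9474296896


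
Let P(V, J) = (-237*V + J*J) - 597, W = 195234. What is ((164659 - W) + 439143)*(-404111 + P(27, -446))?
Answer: -86694452488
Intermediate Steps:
P(V, J) = -597 + J**2 - 237*V (P(V, J) = (-237*V + J**2) - 597 = (J**2 - 237*V) - 597 = -597 + J**2 - 237*V)
((164659 - W) + 439143)*(-404111 + P(27, -446)) = ((164659 - 1*195234) + 439143)*(-404111 + (-597 + (-446)**2 - 237*27)) = ((164659 - 195234) + 439143)*(-404111 + (-597 + 198916 - 6399)) = (-30575 + 439143)*(-404111 + 191920) = 408568*(-212191) = -86694452488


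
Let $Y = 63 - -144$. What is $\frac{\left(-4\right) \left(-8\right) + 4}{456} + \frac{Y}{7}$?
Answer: $\frac{7887}{266} \approx 29.65$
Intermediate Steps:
$Y = 207$ ($Y = 63 + 144 = 207$)
$\frac{\left(-4\right) \left(-8\right) + 4}{456} + \frac{Y}{7} = \frac{\left(-4\right) \left(-8\right) + 4}{456} + \frac{207}{7} = \left(32 + 4\right) \frac{1}{456} + 207 \cdot \frac{1}{7} = 36 \cdot \frac{1}{456} + \frac{207}{7} = \frac{3}{38} + \frac{207}{7} = \frac{7887}{266}$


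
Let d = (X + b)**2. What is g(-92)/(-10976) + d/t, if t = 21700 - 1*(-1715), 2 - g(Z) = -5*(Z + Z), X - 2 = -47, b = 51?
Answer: 521193/6119120 ≈ 0.085175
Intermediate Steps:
X = -45 (X = 2 - 47 = -45)
g(Z) = 2 + 10*Z (g(Z) = 2 - (-5)*(Z + Z) = 2 - (-5)*2*Z = 2 - (-10)*Z = 2 + 10*Z)
t = 23415 (t = 21700 + 1715 = 23415)
d = 36 (d = (-45 + 51)**2 = 6**2 = 36)
g(-92)/(-10976) + d/t = (2 + 10*(-92))/(-10976) + 36/23415 = (2 - 920)*(-1/10976) + 36*(1/23415) = -918*(-1/10976) + 12/7805 = 459/5488 + 12/7805 = 521193/6119120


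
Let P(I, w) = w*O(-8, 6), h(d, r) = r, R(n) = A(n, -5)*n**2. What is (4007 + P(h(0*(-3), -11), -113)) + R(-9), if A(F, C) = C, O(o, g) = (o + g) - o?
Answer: 2924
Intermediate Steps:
O(o, g) = g (O(o, g) = (g + o) - o = g)
R(n) = -5*n**2
P(I, w) = 6*w (P(I, w) = w*6 = 6*w)
(4007 + P(h(0*(-3), -11), -113)) + R(-9) = (4007 + 6*(-113)) - 5*(-9)**2 = (4007 - 678) - 5*81 = 3329 - 405 = 2924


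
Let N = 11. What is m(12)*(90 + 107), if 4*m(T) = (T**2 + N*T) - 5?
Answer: 53387/4 ≈ 13347.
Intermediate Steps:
m(T) = -5/4 + T**2/4 + 11*T/4 (m(T) = ((T**2 + 11*T) - 5)/4 = (-5 + T**2 + 11*T)/4 = -5/4 + T**2/4 + 11*T/4)
m(12)*(90 + 107) = (-5/4 + (1/4)*12**2 + (11/4)*12)*(90 + 107) = (-5/4 + (1/4)*144 + 33)*197 = (-5/4 + 36 + 33)*197 = (271/4)*197 = 53387/4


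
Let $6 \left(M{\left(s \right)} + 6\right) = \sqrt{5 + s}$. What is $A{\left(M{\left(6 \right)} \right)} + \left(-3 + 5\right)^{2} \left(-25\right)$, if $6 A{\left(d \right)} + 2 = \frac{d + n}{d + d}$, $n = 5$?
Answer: $- \frac{103129}{1028} - \frac{\sqrt{11}}{514} \approx -100.33$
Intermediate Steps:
$M{\left(s \right)} = -6 + \frac{\sqrt{5 + s}}{6}$
$A{\left(d \right)} = - \frac{1}{3} + \frac{5 + d}{12 d}$ ($A{\left(d \right)} = - \frac{1}{3} + \frac{\left(d + 5\right) \frac{1}{d + d}}{6} = - \frac{1}{3} + \frac{\left(5 + d\right) \frac{1}{2 d}}{6} = - \frac{1}{3} + \frac{\frac{1}{2} \frac{1}{d} \left(5 + d\right)}{6} = - \frac{1}{3} + \frac{5 + d}{12 d}$)
$A{\left(M{\left(6 \right)} \right)} + \left(-3 + 5\right)^{2} \left(-25\right) = \frac{5 - 3 \left(-6 + \frac{\sqrt{5 + 6}}{6}\right)}{12 \left(-6 + \frac{\sqrt{5 + 6}}{6}\right)} + \left(-3 + 5\right)^{2} \left(-25\right) = \frac{5 - 3 \left(-6 + \frac{\sqrt{11}}{6}\right)}{12 \left(-6 + \frac{\sqrt{11}}{6}\right)} + 2^{2} \left(-25\right) = \frac{5 + \left(18 - \frac{\sqrt{11}}{2}\right)}{12 \left(-6 + \frac{\sqrt{11}}{6}\right)} + 4 \left(-25\right) = \frac{23 - \frac{\sqrt{11}}{2}}{12 \left(-6 + \frac{\sqrt{11}}{6}\right)} - 100 = -100 + \frac{23 - \frac{\sqrt{11}}{2}}{12 \left(-6 + \frac{\sqrt{11}}{6}\right)}$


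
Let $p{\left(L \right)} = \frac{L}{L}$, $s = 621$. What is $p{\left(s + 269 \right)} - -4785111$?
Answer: $4785112$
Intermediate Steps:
$p{\left(L \right)} = 1$
$p{\left(s + 269 \right)} - -4785111 = 1 - -4785111 = 1 + 4785111 = 4785112$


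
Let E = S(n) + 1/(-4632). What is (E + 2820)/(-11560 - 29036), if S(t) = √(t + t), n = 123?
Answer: -768367/11061216 - √246/40596 ≈ -0.069851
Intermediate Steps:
S(t) = √2*√t (S(t) = √(2*t) = √2*√t)
E = -1/4632 + √246 (E = √2*√123 + 1/(-4632) = √246 - 1/4632 = -1/4632 + √246 ≈ 15.684)
(E + 2820)/(-11560 - 29036) = ((-1/4632 + √246) + 2820)/(-11560 - 29036) = (13062239/4632 + √246)/(-40596) = (13062239/4632 + √246)*(-1/40596) = -768367/11061216 - √246/40596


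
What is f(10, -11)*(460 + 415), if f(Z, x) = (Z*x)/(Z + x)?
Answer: 96250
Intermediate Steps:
f(Z, x) = Z*x/(Z + x)
f(10, -11)*(460 + 415) = (10*(-11)/(10 - 11))*(460 + 415) = (10*(-11)/(-1))*875 = (10*(-11)*(-1))*875 = 110*875 = 96250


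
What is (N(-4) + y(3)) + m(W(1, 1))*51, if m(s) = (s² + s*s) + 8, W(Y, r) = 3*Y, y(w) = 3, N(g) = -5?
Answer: 1324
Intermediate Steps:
m(s) = 8 + 2*s² (m(s) = (s² + s²) + 8 = 2*s² + 8 = 8 + 2*s²)
(N(-4) + y(3)) + m(W(1, 1))*51 = (-5 + 3) + (8 + 2*(3*1)²)*51 = -2 + (8 + 2*3²)*51 = -2 + (8 + 2*9)*51 = -2 + (8 + 18)*51 = -2 + 26*51 = -2 + 1326 = 1324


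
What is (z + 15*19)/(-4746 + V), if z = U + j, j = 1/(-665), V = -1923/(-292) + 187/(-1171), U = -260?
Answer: -5684277568/1077707008595 ≈ -0.0052744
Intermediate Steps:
V = 2197229/341932 (V = -1923*(-1/292) + 187*(-1/1171) = 1923/292 - 187/1171 = 2197229/341932 ≈ 6.4259)
j = -1/665 ≈ -0.0015038
z = -172901/665 (z = -260 - 1/665 = -172901/665 ≈ -260.00)
(z + 15*19)/(-4746 + V) = (-172901/665 + 15*19)/(-4746 + 2197229/341932) = (-172901/665 + 285)/(-1620612043/341932) = (16624/665)*(-341932/1620612043) = -5684277568/1077707008595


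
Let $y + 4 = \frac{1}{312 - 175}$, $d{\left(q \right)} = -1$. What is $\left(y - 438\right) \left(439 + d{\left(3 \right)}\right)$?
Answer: $- \frac{26522214}{137} \approx -1.9359 \cdot 10^{5}$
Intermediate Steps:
$y = - \frac{547}{137}$ ($y = -4 + \frac{1}{312 - 175} = -4 + \frac{1}{137} = - \frac{547}{137} \approx -3.9927$)
$\left(y - 438\right) \left(439 + d{\left(3 \right)}\right) = \left(- \frac{547}{137} - 438\right) \left(439 - 1\right) = \left(- \frac{60553}{137}\right) 438 = - \frac{26522214}{137}$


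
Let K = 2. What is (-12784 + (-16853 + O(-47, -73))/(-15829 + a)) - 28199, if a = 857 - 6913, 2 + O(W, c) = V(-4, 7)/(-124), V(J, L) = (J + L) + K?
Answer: -7414341093/180916 ≈ -40982.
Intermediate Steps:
V(J, L) = 2 + J + L (V(J, L) = (J + L) + 2 = 2 + J + L)
O(W, c) = -253/124 (O(W, c) = -2 + (2 - 4 + 7)/(-124) = -2 + 5*(-1/124) = -2 - 5/124 = -253/124)
a = -6056
(-12784 + (-16853 + O(-47, -73))/(-15829 + a)) - 28199 = (-12784 + (-16853 - 253/124)/(-15829 - 6056)) - 28199 = (-12784 - 2090025/124/(-21885)) - 28199 = (-12784 - 2090025/124*(-1/21885)) - 28199 = (-12784 + 139335/180916) - 28199 = -2312690809/180916 - 28199 = -7414341093/180916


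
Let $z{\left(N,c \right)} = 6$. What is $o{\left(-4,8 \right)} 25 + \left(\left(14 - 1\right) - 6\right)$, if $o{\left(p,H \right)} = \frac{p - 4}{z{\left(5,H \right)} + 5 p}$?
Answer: $\frac{149}{7} \approx 21.286$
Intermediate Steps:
$o{\left(p,H \right)} = \frac{-4 + p}{6 + 5 p}$ ($o{\left(p,H \right)} = \frac{p - 4}{6 + 5 p} = \frac{-4 + p}{6 + 5 p}$)
$o{\left(-4,8 \right)} 25 + \left(\left(14 - 1\right) - 6\right) = \frac{-4 - 4}{6 + 5 \left(-4\right)} 25 + \left(\left(14 - 1\right) - 6\right) = \frac{1}{6 - 20} \left(-8\right) 25 + \left(13 - 6\right) = \frac{1}{-14} \left(-8\right) 25 + 7 = \left(- \frac{1}{14}\right) \left(-8\right) 25 + 7 = \frac{4}{7} \cdot 25 + 7 = \frac{100}{7} + 7 = \frac{149}{7}$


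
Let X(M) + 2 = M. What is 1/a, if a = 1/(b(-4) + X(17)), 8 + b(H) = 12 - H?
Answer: 23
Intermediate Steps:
X(M) = -2 + M
b(H) = 4 - H (b(H) = -8 + (12 - H) = 4 - H)
a = 1/23 (a = 1/((4 - 1*(-4)) + (-2 + 17)) = 1/((4 + 4) + 15) = 1/(8 + 15) = 1/23 ≈ 0.043478)
1/a = 1/(1/23) = 23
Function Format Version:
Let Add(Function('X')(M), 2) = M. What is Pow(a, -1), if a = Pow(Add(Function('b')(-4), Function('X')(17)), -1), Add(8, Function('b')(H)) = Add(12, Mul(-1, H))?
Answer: 23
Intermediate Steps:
Function('X')(M) = Add(-2, M)
Function('b')(H) = Add(4, Mul(-1, H)) (Function('b')(H) = Add(-8, Add(12, Mul(-1, H))) = Add(4, Mul(-1, H)))
a = Rational(1, 23) (a = Pow(Add(Add(4, Mul(-1, -4)), Add(-2, 17)), -1) = Pow(Add(Add(4, 4), 15), -1) = Pow(Add(8, 15), -1) = Pow(23, -1) = Rational(1, 23) ≈ 0.043478)
Pow(a, -1) = Pow(Rational(1, 23), -1) = 23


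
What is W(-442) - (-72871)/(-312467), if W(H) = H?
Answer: -138183285/312467 ≈ -442.23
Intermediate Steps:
W(-442) - (-72871)/(-312467) = -442 - (-72871)/(-312467) = -442 - (-72871)*(-1)/312467 = -442 - 1*72871/312467 = -442 - 72871/312467 = -138183285/312467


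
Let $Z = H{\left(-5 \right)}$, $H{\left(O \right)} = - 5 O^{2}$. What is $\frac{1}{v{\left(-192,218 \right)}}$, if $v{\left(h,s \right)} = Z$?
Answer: $- \frac{1}{125} \approx -0.008$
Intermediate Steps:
$Z = -125$ ($Z = - 5 \left(-5\right)^{2} = \left(-5\right) 25 = -125$)
$v{\left(h,s \right)} = -125$
$\frac{1}{v{\left(-192,218 \right)}} = \frac{1}{-125} = - \frac{1}{125}$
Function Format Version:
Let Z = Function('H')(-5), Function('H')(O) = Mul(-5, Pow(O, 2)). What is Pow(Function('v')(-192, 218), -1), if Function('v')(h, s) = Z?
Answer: Rational(-1, 125) ≈ -0.0080000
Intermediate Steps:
Z = -125 (Z = Mul(-5, Pow(-5, 2)) = Mul(-5, 25) = -125)
Function('v')(h, s) = -125
Pow(Function('v')(-192, 218), -1) = Pow(-125, -1) = Rational(-1, 125)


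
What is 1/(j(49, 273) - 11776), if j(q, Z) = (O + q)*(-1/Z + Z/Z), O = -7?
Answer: -13/152544 ≈ -8.5221e-5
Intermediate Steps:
j(q, Z) = (1 - 1/Z)*(-7 + q) (j(q, Z) = (-7 + q)*(-1/Z + Z/Z) = (-7 + q)*(-1/Z + 1) = (-7 + q)*(1 - 1/Z) = (1 - 1/Z)*(-7 + q))
1/(j(49, 273) - 11776) = 1/((7 - 1*49 + 273*(-7 + 49))/273 - 11776) = 1/((7 - 49 + 273*42)/273 - 11776) = 1/((7 - 49 + 11466)/273 - 11776) = 1/((1/273)*11424 - 11776) = 1/(544/13 - 11776) = 1/(-152544/13) = -13/152544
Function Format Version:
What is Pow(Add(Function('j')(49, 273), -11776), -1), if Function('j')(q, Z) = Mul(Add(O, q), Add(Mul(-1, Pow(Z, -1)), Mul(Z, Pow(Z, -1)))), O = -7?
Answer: Rational(-13, 152544) ≈ -8.5221e-5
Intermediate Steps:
Function('j')(q, Z) = Mul(Add(1, Mul(-1, Pow(Z, -1))), Add(-7, q)) (Function('j')(q, Z) = Mul(Add(-7, q), Add(Mul(-1, Pow(Z, -1)), Mul(Z, Pow(Z, -1)))) = Mul(Add(-7, q), Add(Mul(-1, Pow(Z, -1)), 1)) = Mul(Add(-7, q), Add(1, Mul(-1, Pow(Z, -1)))) = Mul(Add(1, Mul(-1, Pow(Z, -1))), Add(-7, q)))
Pow(Add(Function('j')(49, 273), -11776), -1) = Pow(Add(Mul(Pow(273, -1), Add(7, Mul(-1, 49), Mul(273, Add(-7, 49)))), -11776), -1) = Pow(Add(Mul(Rational(1, 273), Add(7, -49, Mul(273, 42))), -11776), -1) = Pow(Add(Mul(Rational(1, 273), Add(7, -49, 11466)), -11776), -1) = Pow(Add(Mul(Rational(1, 273), 11424), -11776), -1) = Pow(Add(Rational(544, 13), -11776), -1) = Pow(Rational(-152544, 13), -1) = Rational(-13, 152544)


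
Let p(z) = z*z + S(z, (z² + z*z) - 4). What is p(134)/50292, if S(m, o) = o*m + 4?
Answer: 1207408/12573 ≈ 96.032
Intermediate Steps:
S(m, o) = 4 + m*o (S(m, o) = m*o + 4 = 4 + m*o)
p(z) = 4 + z² + z*(-4 + 2*z²) (p(z) = z*z + (4 + z*((z² + z*z) - 4)) = z² + (4 + z*((z² + z²) - 4)) = z² + (4 + z*(2*z² - 4)) = z² + (4 + z*(-4 + 2*z²)) = 4 + z² + z*(-4 + 2*z²))
p(134)/50292 = (4 + 134² + 2*134*(-2 + 134²))/50292 = (4 + 17956 + 2*134*(-2 + 17956))*(1/50292) = (4 + 17956 + 2*134*17954)*(1/50292) = (4 + 17956 + 4811672)*(1/50292) = 4829632*(1/50292) = 1207408/12573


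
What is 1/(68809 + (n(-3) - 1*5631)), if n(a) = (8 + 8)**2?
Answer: 1/63434 ≈ 1.5764e-5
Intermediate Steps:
n(a) = 256 (n(a) = 16**2 = 256)
1/(68809 + (n(-3) - 1*5631)) = 1/(68809 + (256 - 1*5631)) = 1/(68809 + (256 - 5631)) = 1/(68809 - 5375) = 1/63434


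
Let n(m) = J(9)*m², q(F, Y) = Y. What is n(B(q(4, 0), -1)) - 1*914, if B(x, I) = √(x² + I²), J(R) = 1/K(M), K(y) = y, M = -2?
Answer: -1829/2 ≈ -914.50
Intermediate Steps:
J(R) = -½ (J(R) = 1/(-2) = -½)
B(x, I) = √(I² + x²)
n(m) = -m²/2
n(B(q(4, 0), -1)) - 1*914 = -(√((-1)² + 0²))²/2 - 1*914 = -(√(1 + 0))²/2 - 914 = -(√1)²/2 - 914 = -½*1² - 914 = -½*1 - 914 = -½ - 914 = -1829/2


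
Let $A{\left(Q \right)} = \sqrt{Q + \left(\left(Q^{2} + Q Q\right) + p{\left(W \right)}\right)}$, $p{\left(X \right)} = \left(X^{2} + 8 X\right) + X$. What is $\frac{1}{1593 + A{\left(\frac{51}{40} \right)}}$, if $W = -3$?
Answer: $\frac{424800}{676709993} - \frac{20 i \sqrt{21558}}{2030129979} \approx 0.00062774 - 1.4465 \cdot 10^{-6} i$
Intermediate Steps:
$p{\left(X \right)} = X^{2} + 9 X$
$A{\left(Q \right)} = \sqrt{-18 + Q + 2 Q^{2}}$ ($A{\left(Q \right)} = \sqrt{Q - \left(- Q^{2} + 3 \left(9 - 3\right) - Q Q\right)} = \sqrt{Q + \left(\left(Q^{2} + Q^{2}\right) - 18\right)} = \sqrt{Q + \left(2 Q^{2} - 18\right)} = \sqrt{Q + \left(-18 + 2 Q^{2}\right)} = \sqrt{-18 + Q + 2 Q^{2}}$)
$\frac{1}{1593 + A{\left(\frac{51}{40} \right)}} = \frac{1}{1593 + \sqrt{-18 + \frac{51}{40} + 2 \left(\frac{51}{40}\right)^{2}}} = \frac{1}{1593 + \sqrt{-18 + \frac{51}{40} + 2 \cdot \frac{2601}{1600}}} = \frac{1}{1593 + \sqrt{-18 + \frac{51}{40} + \frac{2601}{800}}} = \frac{1}{1593 + \sqrt{- \frac{10779}{800}}} = \frac{1}{1593 + \frac{i \sqrt{21558}}{40}}$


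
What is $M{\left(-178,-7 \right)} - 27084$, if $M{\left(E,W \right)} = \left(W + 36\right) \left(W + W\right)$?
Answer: $-27490$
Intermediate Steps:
$M{\left(E,W \right)} = 2 W \left(36 + W\right)$ ($M{\left(E,W \right)} = \left(36 + W\right) 2 W = 2 W \left(36 + W\right)$)
$M{\left(-178,-7 \right)} - 27084 = 2 \left(-7\right) \left(36 - 7\right) - 27084 = 2 \left(-7\right) 29 - 27084 = -406 - 27084 = -27490$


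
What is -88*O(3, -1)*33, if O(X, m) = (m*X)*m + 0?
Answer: -8712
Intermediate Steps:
O(X, m) = X*m² (O(X, m) = (X*m)*m + 0 = X*m² + 0 = X*m²)
-88*O(3, -1)*33 = -264*(-1)²*33 = -264*33 = -8712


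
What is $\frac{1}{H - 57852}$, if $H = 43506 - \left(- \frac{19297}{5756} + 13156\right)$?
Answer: $- \frac{5756}{158282215} \approx -3.6365 \cdot 10^{-5}$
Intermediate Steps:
$H = \frac{174713897}{5756}$ ($H = 43506 - \left(\left(-19297\right) \frac{1}{5756} + 13156\right) = 43506 - \left(- \frac{19297}{5756} + 13156\right) = 43506 - \frac{75706639}{5756} = \frac{174713897}{5756} \approx 30353.0$)
$\frac{1}{H - 57852} = \frac{1}{\frac{174713897}{5756} - 57852} = \frac{1}{- \frac{158282215}{5756}} = - \frac{5756}{158282215}$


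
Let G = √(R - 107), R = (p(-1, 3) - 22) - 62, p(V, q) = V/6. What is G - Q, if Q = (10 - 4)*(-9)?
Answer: 54 + I*√6882/6 ≈ 54.0 + 13.826*I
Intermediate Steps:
p(V, q) = V/6 (p(V, q) = V*(⅙) = V/6)
Q = -54 (Q = 6*(-9) = -54)
R = -505/6 (R = ((⅙)*(-1) - 22) - 62 = (-⅙ - 22) - 62 = -133/6 - 62 = -505/6 ≈ -84.167)
G = I*√6882/6 (G = √(-505/6 - 107) = √(-1147/6) = I*√6882/6 ≈ 13.826*I)
G - Q = I*√6882/6 - 1*(-54) = I*√6882/6 + 54 = 54 + I*√6882/6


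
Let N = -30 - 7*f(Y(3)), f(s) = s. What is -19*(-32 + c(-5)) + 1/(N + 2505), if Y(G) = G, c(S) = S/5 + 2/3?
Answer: 502525/818 ≈ 614.33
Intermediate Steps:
c(S) = ⅔ + S/5 (c(S) = S*(⅕) + 2*(⅓) = S/5 + ⅔ = ⅔ + S/5)
N = -51 (N = -30 - 7*3 = -30 - 21 = -51)
-19*(-32 + c(-5)) + 1/(N + 2505) = -19*(-32 + (⅔ + (⅕)*(-5))) + 1/(-51 + 2505) = -19*(-32 + (⅔ - 1)) + 1/2454 = -19*(-32 - ⅓) + 1/2454 = -19*(-97/3) + 1/2454 = 1843/3 + 1/2454 = 502525/818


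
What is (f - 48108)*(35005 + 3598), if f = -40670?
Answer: -3427097134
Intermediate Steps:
(f - 48108)*(35005 + 3598) = (-40670 - 48108)*(35005 + 3598) = -88778*38603 = -3427097134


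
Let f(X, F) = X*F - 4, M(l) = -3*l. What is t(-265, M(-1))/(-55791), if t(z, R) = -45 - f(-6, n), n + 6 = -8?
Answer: 125/55791 ≈ 0.0022405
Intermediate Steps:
n = -14 (n = -6 - 8 = -14)
f(X, F) = -4 + F*X (f(X, F) = F*X - 4 = -4 + F*X)
t(z, R) = -125 (t(z, R) = -45 - (-4 - 14*(-6)) = -45 - (-4 + 84) = -45 - 1*80 = -45 - 80 = -125)
t(-265, M(-1))/(-55791) = -125/(-55791) = -125*(-1/55791) = 125/55791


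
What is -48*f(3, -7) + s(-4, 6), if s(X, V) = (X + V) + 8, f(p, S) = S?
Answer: 346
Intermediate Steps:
s(X, V) = 8 + V + X (s(X, V) = (V + X) + 8 = 8 + V + X)
-48*f(3, -7) + s(-4, 6) = -48*(-7) + (8 + 6 - 4) = 336 + 10 = 346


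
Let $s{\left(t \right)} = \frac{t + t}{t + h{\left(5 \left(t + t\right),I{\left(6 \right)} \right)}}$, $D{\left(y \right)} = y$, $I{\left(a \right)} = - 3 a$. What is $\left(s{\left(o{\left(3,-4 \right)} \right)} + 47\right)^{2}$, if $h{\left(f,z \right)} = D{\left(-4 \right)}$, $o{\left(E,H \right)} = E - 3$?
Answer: $2209$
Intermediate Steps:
$o{\left(E,H \right)} = -3 + E$ ($o{\left(E,H \right)} = E - 3 = -3 + E$)
$h{\left(f,z \right)} = -4$
$s{\left(t \right)} = \frac{2 t}{-4 + t}$ ($s{\left(t \right)} = \frac{t + t}{t - 4} = \frac{2 t}{-4 + t}$)
$\left(s{\left(o{\left(3,-4 \right)} \right)} + 47\right)^{2} = \left(\frac{2 \left(-3 + 3\right)}{-4 + \left(-3 + 3\right)} + 47\right)^{2} = \left(2 \cdot 0 \frac{1}{-4 + 0} + 47\right)^{2} = \left(2 \cdot 0 \frac{1}{-4} + 47\right)^{2} = \left(2 \cdot 0 \left(- \frac{1}{4}\right) + 47\right)^{2} = \left(0 + 47\right)^{2} = 47^{2} = 2209$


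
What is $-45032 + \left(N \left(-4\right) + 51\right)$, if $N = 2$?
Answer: $-44989$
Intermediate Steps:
$-45032 + \left(N \left(-4\right) + 51\right) = -45032 + \left(2 \left(-4\right) + 51\right) = -45032 + \left(-8 + 51\right) = -45032 + 43 = -44989$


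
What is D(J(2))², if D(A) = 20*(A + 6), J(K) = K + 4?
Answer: 57600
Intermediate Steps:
J(K) = 4 + K
D(A) = 120 + 20*A (D(A) = 20*(6 + A) = 120 + 20*A)
D(J(2))² = (120 + 20*(4 + 2))² = (120 + 20*6)² = (120 + 120)² = 240² = 57600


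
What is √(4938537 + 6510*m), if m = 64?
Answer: √5355177 ≈ 2314.1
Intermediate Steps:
√(4938537 + 6510*m) = √(4938537 + 6510*64) = √(4938537 + 416640) = √5355177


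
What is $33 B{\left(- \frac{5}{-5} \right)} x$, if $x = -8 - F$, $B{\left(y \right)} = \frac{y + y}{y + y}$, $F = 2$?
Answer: $-330$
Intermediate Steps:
$B{\left(y \right)} = 1$ ($B{\left(y \right)} = \frac{2 y}{2 y} = 2 y \frac{1}{2 y} = 1$)
$x = -10$ ($x = -8 - 2 = -10$)
$33 B{\left(- \frac{5}{-5} \right)} x = 33 \cdot 1 \left(-10\right) = 33 \left(-10\right) = -330$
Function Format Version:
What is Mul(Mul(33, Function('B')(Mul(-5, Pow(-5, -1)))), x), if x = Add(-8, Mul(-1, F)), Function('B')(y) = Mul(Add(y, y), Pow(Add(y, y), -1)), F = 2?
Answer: -330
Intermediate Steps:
Function('B')(y) = 1 (Function('B')(y) = Mul(Mul(2, y), Pow(Mul(2, y), -1)) = Mul(Mul(2, y), Mul(Rational(1, 2), Pow(y, -1))) = 1)
x = -10 (x = Add(-8, Mul(-1, 2)) = Add(-8, -2) = -10)
Mul(Mul(33, Function('B')(Mul(-5, Pow(-5, -1)))), x) = Mul(Mul(33, 1), -10) = Mul(33, -10) = -330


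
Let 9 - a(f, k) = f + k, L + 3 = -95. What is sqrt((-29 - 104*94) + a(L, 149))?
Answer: I*sqrt(9847) ≈ 99.232*I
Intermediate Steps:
L = -98 (L = -3 - 95 = -98)
a(f, k) = 9 - f - k (a(f, k) = 9 - (f + k) = 9 + (-f - k) = 9 - f - k)
sqrt((-29 - 104*94) + a(L, 149)) = sqrt((-29 - 104*94) + (9 - 1*(-98) - 1*149)) = sqrt((-29 - 9776) + (9 + 98 - 149)) = sqrt(-9805 - 42) = sqrt(-9847) = I*sqrt(9847)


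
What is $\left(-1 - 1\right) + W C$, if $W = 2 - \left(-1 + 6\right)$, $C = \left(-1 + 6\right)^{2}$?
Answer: $-77$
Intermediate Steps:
$C = 25$ ($C = 5^{2} = 25$)
$W = -3$ ($W = 2 - 5 = -3$)
$\left(-1 - 1\right) + W C = \left(-1 - 1\right) - 75 = -2 - 75 = -77$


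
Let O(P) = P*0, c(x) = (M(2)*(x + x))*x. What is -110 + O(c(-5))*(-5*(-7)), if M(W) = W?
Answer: -110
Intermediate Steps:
c(x) = 4*x² (c(x) = (2*(x + x))*x = (2*(2*x))*x = (4*x)*x = 4*x²)
O(P) = 0
-110 + O(c(-5))*(-5*(-7)) = -110 + 0*(-5*(-7)) = -110 + 0*35 = -110 + 0 = -110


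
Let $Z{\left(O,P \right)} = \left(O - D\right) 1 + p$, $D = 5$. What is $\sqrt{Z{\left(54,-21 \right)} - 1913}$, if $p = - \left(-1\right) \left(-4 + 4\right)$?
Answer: $2 i \sqrt{466} \approx 43.174 i$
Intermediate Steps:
$p = 0$ ($p = - \left(-1\right) 0 = \left(-1\right) 0 = 0$)
$Z{\left(O,P \right)} = -5 + O$ ($Z{\left(O,P \right)} = \left(O - 5\right) 1 + 0 = \left(-5 + O\right) 1 + 0 = \left(-5 + O\right) + 0 = -5 + O$)
$\sqrt{Z{\left(54,-21 \right)} - 1913} = \sqrt{\left(-5 + 54\right) - 1913} = \sqrt{49 - 1913} = \sqrt{-1864} = 2 i \sqrt{466}$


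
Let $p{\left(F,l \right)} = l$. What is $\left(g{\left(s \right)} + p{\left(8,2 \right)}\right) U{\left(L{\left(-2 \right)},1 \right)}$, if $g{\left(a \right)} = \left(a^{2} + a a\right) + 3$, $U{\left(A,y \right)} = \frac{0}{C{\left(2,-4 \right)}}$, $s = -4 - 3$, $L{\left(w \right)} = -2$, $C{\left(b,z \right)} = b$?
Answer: $0$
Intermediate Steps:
$s = -7$
$U{\left(A,y \right)} = 0$ ($U{\left(A,y \right)} = \frac{0}{2} = 0 \cdot \frac{1}{2} = 0$)
$g{\left(a \right)} = 3 + 2 a^{2}$ ($g{\left(a \right)} = \left(a^{2} + a^{2}\right) + 3 = 2 a^{2} + 3 = 3 + 2 a^{2}$)
$\left(g{\left(s \right)} + p{\left(8,2 \right)}\right) U{\left(L{\left(-2 \right)},1 \right)} = \left(\left(3 + 2 \left(-7\right)^{2}\right) + 2\right) 0 = \left(\left(3 + 2 \cdot 49\right) + 2\right) 0 = \left(\left(3 + 98\right) + 2\right) 0 = \left(101 + 2\right) 0 = 103 \cdot 0 = 0$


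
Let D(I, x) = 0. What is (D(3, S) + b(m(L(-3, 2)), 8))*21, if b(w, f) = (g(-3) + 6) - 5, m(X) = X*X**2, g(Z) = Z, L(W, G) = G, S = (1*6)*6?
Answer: -42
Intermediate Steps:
S = 36 (S = 6*6 = 36)
m(X) = X**3
b(w, f) = -2 (b(w, f) = (-3 + 6) - 5 = 3 - 5 = -2)
(D(3, S) + b(m(L(-3, 2)), 8))*21 = (0 - 2)*21 = -2*21 = -42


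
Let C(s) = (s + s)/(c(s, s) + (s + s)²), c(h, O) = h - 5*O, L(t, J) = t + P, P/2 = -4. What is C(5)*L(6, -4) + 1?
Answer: ¾ ≈ 0.75000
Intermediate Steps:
P = -8 (P = 2*(-4) = -8)
L(t, J) = -8 + t (L(t, J) = t - 8 = -8 + t)
C(s) = 2*s/(-4*s + 4*s²) (C(s) = (s + s)/((s - 5*s) + (s + s)²) = (2*s)/(-4*s + (2*s)²) = (2*s)/(-4*s + 4*s²) = 2*s/(-4*s + 4*s²))
C(5)*L(6, -4) + 1 = (1/(2*(-1 + 5)))*(-8 + 6) + 1 = ((½)/4)*(-2) + 1 = ((½)*(¼))*(-2) + 1 = (⅛)*(-2) + 1 = -¼ + 1 = ¾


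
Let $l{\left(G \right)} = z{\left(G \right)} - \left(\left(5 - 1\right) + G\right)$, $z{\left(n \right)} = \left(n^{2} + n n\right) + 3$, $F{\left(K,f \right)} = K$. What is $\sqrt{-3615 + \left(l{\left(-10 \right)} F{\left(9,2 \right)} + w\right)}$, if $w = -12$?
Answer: $3 i \sqrt{194} \approx 41.785 i$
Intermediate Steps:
$z{\left(n \right)} = 3 + 2 n^{2}$ ($z{\left(n \right)} = \left(n^{2} + n^{2}\right) + 3 = 2 n^{2} + 3 = 3 + 2 n^{2}$)
$l{\left(G \right)} = -1 - G + 2 G^{2}$ ($l{\left(G \right)} = \left(3 + 2 G^{2}\right) - \left(\left(5 - 1\right) + G\right) = \left(3 + 2 G^{2}\right) - \left(4 + G\right) = -1 - G + 2 G^{2}$)
$\sqrt{-3615 + \left(l{\left(-10 \right)} F{\left(9,2 \right)} + w\right)} = \sqrt{-3615 - \left(12 - \left(-1 - -10 + 2 \left(-10\right)^{2}\right) 9\right)} = \sqrt{-3615 - \left(12 - \left(-1 + 10 + 2 \cdot 100\right) 9\right)} = \sqrt{-3615 - \left(12 - \left(-1 + 10 + 200\right) 9\right)} = \sqrt{-3615 + \left(209 \cdot 9 - 12\right)} = \sqrt{-3615 + \left(1881 - 12\right)} = \sqrt{-3615 + 1869} = \sqrt{-1746} = 3 i \sqrt{194}$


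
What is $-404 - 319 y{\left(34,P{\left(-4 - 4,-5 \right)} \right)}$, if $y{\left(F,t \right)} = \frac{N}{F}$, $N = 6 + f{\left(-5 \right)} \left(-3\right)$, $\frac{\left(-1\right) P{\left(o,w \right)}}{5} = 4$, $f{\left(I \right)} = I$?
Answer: $- \frac{20435}{34} \approx -601.03$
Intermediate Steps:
$P{\left(o,w \right)} = -20$ ($P{\left(o,w \right)} = \left(-5\right) 4 = -20$)
$N = 21$ ($N = 6 - -15 = 6 + 15 = 21$)
$y{\left(F,t \right)} = \frac{21}{F}$
$-404 - 319 y{\left(34,P{\left(-4 - 4,-5 \right)} \right)} = -404 - 319 \cdot \frac{21}{34} = -404 - 319 \cdot 21 \cdot \frac{1}{34} = -404 - \frac{6699}{34} = - \frac{20435}{34}$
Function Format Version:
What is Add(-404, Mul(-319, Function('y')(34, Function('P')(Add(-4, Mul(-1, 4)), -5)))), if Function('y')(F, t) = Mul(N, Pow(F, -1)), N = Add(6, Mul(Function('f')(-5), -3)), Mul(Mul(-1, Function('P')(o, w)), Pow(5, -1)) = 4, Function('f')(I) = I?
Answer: Rational(-20435, 34) ≈ -601.03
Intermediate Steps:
Function('P')(o, w) = -20 (Function('P')(o, w) = Mul(-5, 4) = -20)
N = 21 (N = Add(6, Mul(-5, -3)) = Add(6, 15) = 21)
Function('y')(F, t) = Mul(21, Pow(F, -1))
Add(-404, Mul(-319, Function('y')(34, Function('P')(Add(-4, Mul(-1, 4)), -5)))) = Add(-404, Mul(-319, Mul(21, Pow(34, -1)))) = Add(-404, Mul(-319, Mul(21, Rational(1, 34)))) = Add(-404, Mul(-319, Rational(21, 34))) = Add(-404, Rational(-6699, 34)) = Rational(-20435, 34)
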